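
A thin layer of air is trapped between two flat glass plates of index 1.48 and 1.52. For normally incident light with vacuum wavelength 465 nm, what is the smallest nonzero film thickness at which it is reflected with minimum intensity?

233 nm

Ray reflecting at the top interface goes from n = 1.48 toward n = 1.0: no phase shift.
Ray reflecting at the bottom interface goes from n = 1.0 toward n = 1.52: a half-wave phase shift.
The two reflections differ by half a wavelength.
With one net inversion, destructive interference in reflection requires 2 n t = m λ.
The smallest nonzero thickness corresponds to m = 1: t = m λ / (2 n) = 1.00 × 465 / (2 × 1.0) = 233 nm.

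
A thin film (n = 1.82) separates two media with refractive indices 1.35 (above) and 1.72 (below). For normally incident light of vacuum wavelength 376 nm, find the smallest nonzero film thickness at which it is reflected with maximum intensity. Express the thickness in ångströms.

516 Å

At the upper boundary (n = 1.35 to n = 1.82) the reflected ray undergoes a half-wave phase shift.
Bottom surface (1.82 → 1.72): reflection off a lower-index medium gives no phase shift.
Net: one phase inversion between the two reflected rays.
For strong reflection here: 2 n t = (m + ½) λ.
Minimum at m = 0: t = λ / (4 n) = 376 / (4 × 1.82) = 51.6 nm.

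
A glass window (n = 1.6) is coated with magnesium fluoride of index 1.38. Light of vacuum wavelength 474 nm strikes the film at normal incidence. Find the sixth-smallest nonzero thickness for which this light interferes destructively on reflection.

945 nm

Ray reflecting at the top interface goes from n = 1.0 toward n = 1.38: a half-wave phase shift.
Ray reflecting at the bottom interface goes from n = 1.38 toward n = 1.6: a half-wave phase shift.
Zero or two π shifts → no net half-wave offset.
With no net inversion, destructive interference in reflection requires 2 n t = (m + ½) λ.
The sixth-smallest nonzero thickness corresponds to m = 5: t = (m + ½) λ / (2 n) = 5.50 × 474 / (2 × 1.38) = 945 nm.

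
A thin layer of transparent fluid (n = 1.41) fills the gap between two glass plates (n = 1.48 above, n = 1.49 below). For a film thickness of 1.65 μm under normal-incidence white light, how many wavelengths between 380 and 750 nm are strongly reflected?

Ray reflecting at the top interface goes from n = 1.48 toward n = 1.41: no phase shift.
At the lower boundary (n = 1.41 to n = 1.49) the reflected ray undergoes a half-wave phase shift.
The two reflections differ by half a wavelength.
With one net inversion, constructive interference in reflection requires 2 n t = (m + ½) λ.
λ = 2 n t / (m + ½) = 4653 / (m + ½) nm.
m=5: 846 nm (IR); m=6: 716 nm (visible); m=7: 620 nm (visible); m=8: 547 nm (visible); m=9: 490 nm (visible); m=10: 443 nm (visible); m=11: 405 nm (visible); m=12: 372 nm (UV).

6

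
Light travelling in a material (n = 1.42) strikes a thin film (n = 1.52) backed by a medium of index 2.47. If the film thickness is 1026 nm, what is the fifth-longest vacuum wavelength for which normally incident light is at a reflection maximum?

Top surface (1.42 → 1.52): reflection off a higher-index medium gives a half-wave phase shift.
Ray reflecting at the bottom interface goes from n = 1.52 toward n = 2.47: a half-wave phase shift.
The two reflections carry the same phase change, so no net offset.
For bright reflection here: 2 n t = m λ.
λ = 2 n t / m. The fifth-longest wavelength is m = 5: λ = 2 × 1.52 × 1026 / 5.00 = 624 nm.

624 nm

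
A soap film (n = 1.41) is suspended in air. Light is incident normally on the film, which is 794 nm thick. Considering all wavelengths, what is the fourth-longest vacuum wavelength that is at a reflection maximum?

640 nm

Top surface (1.0 → 1.41): reflection off a higher-index medium gives a half-wave phase shift.
Bottom surface (1.41 → 1.0): reflection off a lower-index medium gives no phase shift.
The two reflections differ by half a wavelength.
With one net inversion, constructive interference in reflection requires 2 n t = (m + ½) λ.
λ = 2 n t / (m + ½). The fourth-longest wavelength is m = 3: λ = 2 × 1.41 × 794 / 3.50 = 640 nm.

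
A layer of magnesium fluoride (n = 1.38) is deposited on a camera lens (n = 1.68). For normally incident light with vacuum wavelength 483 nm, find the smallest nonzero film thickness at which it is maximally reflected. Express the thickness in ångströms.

Top surface (1.0 → 1.38): reflection off a higher-index medium gives a half-wave phase shift.
Bottom surface (1.38 → 1.68): reflection off a higher-index medium gives a half-wave phase shift.
Net: no relative phase inversion (both shifts match).
So the condition for constructive reflection is 2 n t = m λ.
Minimum nonzero at m = 1: t = λ / (2 n) = 483 / (2 × 1.38) = 175 nm.

1750 Å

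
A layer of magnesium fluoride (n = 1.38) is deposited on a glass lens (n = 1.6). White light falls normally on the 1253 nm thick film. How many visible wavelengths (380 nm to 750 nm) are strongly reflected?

5

Top surface (1.0 → 1.38): reflection off a higher-index medium gives a half-wave phase shift.
Bottom surface (1.38 → 1.6): reflection off a higher-index medium gives a half-wave phase shift.
Net: no relative phase inversion (both shifts match).
So the condition for constructive reflection is 2 n t = m λ.
λ = 2 n t / m = 3458 / m nm.
m=4: 865 nm (IR); m=5: 692 nm (visible); m=6: 576 nm (visible); m=7: 494 nm (visible); m=8: 432 nm (visible); m=9: 384 nm (visible); m=10: 346 nm (UV).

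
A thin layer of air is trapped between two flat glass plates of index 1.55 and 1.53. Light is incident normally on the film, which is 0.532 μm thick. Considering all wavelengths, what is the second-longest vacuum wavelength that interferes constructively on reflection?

Ray reflecting at the top interface goes from n = 1.55 toward n = 1.0: no phase shift.
Bottom surface (1.0 → 1.53): reflection off a higher-index medium gives a half-wave phase shift.
The two reflections differ by half a wavelength.
So the condition for constructive reflection is 2 n t = (m + ½) λ.
λ = 2 n t / (m + ½). The second-longest wavelength is m = 1: λ = 2 × 1.0 × 532 / 1.50 = 709 nm.

709 nm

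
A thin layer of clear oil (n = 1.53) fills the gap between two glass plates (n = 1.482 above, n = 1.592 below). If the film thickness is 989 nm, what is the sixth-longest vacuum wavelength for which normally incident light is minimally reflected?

Ray reflecting at the top interface goes from n = 1.482 toward n = 1.53: a half-wave phase shift.
At the lower boundary (n = 1.53 to n = 1.592) the reflected ray undergoes a half-wave phase shift.
Zero or two π shifts → no net half-wave offset.
With no net inversion, destructive interference in reflection requires 2 n t = (m + ½) λ.
λ = 2 n t / (m + ½). The sixth-longest wavelength is m = 5: λ = 2 × 1.53 × 989 / 5.50 = 550 nm.

550 nm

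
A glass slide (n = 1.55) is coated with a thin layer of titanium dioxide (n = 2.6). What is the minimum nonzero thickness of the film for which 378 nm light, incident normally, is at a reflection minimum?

Ray reflecting at the top interface goes from n = 1.0 toward n = 2.6: a half-wave phase shift.
Ray reflecting at the bottom interface goes from n = 2.6 toward n = 1.55: no phase shift.
Exactly one π shift → a net half-wave offset.
With one net inversion, destructive interference in reflection requires 2 n t = m λ.
Minimum nonzero at m = 1: t = λ / (2 n) = 378 / (2 × 2.6) = 72.7 nm.

72.7 nm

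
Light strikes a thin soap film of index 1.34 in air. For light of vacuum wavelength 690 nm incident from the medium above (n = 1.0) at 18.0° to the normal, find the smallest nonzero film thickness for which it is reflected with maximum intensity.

Ray reflecting at the top interface goes from n = 1.0 toward n = 1.34: a half-wave phase shift.
At the lower boundary (n = 1.34 to n = 1.0) the reflected ray undergoes no phase shift.
The two reflections differ by half a wavelength.
So the condition for constructive reflection is 2 n t cos θ_r = (m + ½) λ.
Snell's law: 1.0 sin 18.0° = 1.34 sin θ_r → sin θ_r = 0.231, cos θ_r = 0.973.
Minimum at m = 0: t = λ / (4 n cos θ_r) = 690 / (4 × 1.34 × 0.973) = 132 nm.

132 nm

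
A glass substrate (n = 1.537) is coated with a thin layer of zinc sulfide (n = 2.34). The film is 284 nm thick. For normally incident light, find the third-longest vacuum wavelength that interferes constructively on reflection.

532 nm

At the upper boundary (n = 1.0 to n = 2.34) the reflected ray undergoes a half-wave phase shift.
Bottom surface (2.34 → 1.537): reflection off a lower-index medium gives no phase shift.
The two reflections differ by half a wavelength.
So the condition for constructive reflection is 2 n t = (m + ½) λ.
λ = 2 n t / (m + ½). The third-longest wavelength is m = 2: λ = 2 × 2.34 × 284 / 2.50 = 532 nm.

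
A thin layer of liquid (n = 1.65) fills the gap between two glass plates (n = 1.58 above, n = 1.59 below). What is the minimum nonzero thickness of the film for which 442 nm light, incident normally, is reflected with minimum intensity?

134 nm

Top surface (1.58 → 1.65): reflection off a higher-index medium gives a half-wave phase shift.
Bottom surface (1.65 → 1.59): reflection off a lower-index medium gives no phase shift.
Exactly one π shift → a net half-wave offset.
For minimum reflection here: 2 n t = m λ.
Minimum nonzero at m = 1: t = λ / (2 n) = 442 / (2 × 1.65) = 134 nm.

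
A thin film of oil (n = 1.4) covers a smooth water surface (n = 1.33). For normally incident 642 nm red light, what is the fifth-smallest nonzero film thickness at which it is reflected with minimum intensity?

Ray reflecting at the top interface goes from n = 1.0 toward n = 1.4: a half-wave phase shift.
At the lower boundary (n = 1.4 to n = 1.33) the reflected ray undergoes no phase shift.
Net: one phase inversion between the two reflected rays.
With one net inversion, destructive interference in reflection requires 2 n t = m λ.
The fifth-smallest nonzero thickness corresponds to m = 5: t = m λ / (2 n) = 5.00 × 642 / (2 × 1.4) = 1146 nm.

1146 nm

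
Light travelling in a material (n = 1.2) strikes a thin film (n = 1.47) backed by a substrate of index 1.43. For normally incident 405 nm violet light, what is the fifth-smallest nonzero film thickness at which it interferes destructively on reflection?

Ray reflecting at the top interface goes from n = 1.2 toward n = 1.47: a half-wave phase shift.
At the lower boundary (n = 1.47 to n = 1.43) the reflected ray undergoes no phase shift.
The two reflections differ by half a wavelength.
With one net inversion, destructive interference in reflection requires 2 n t = m λ.
The fifth-smallest nonzero thickness corresponds to m = 5: t = m λ / (2 n) = 5.00 × 405 / (2 × 1.47) = 689 nm.

689 nm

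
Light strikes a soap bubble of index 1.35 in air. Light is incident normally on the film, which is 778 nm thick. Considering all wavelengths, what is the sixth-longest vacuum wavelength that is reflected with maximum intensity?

Top surface (1.0 → 1.35): reflection off a higher-index medium gives a half-wave phase shift.
Ray reflecting at the bottom interface goes from n = 1.35 toward n = 1.0: no phase shift.
Net: one phase inversion between the two reflected rays.
With one net inversion, constructive interference in reflection requires 2 n t = (m + ½) λ.
λ = 2 n t / (m + ½). The sixth-longest wavelength is m = 5: λ = 2 × 1.35 × 778 / 5.50 = 382 nm.

382 nm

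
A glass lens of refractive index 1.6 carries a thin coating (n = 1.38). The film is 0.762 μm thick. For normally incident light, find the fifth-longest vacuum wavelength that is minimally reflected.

Top surface (1.0 → 1.38): reflection off a higher-index medium gives a half-wave phase shift.
At the lower boundary (n = 1.38 to n = 1.6) the reflected ray undergoes a half-wave phase shift.
Net: no relative phase inversion (both shifts match).
With no net inversion, destructive interference in reflection requires 2 n t = (m + ½) λ.
λ = 2 n t / (m + ½). The fifth-longest wavelength is m = 4: λ = 2 × 1.38 × 762 / 4.50 = 467 nm.

467 nm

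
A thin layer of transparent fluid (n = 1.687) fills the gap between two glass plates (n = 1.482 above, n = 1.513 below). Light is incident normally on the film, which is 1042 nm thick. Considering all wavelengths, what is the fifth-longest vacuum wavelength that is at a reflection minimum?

Top surface (1.482 → 1.687): reflection off a higher-index medium gives a half-wave phase shift.
At the lower boundary (n = 1.687 to n = 1.513) the reflected ray undergoes no phase shift.
The two reflections differ by half a wavelength.
So the condition for destructive reflection is 2 n t = m λ.
λ = 2 n t / m. The fifth-longest wavelength is m = 5: λ = 2 × 1.687 × 1042 / 5.00 = 703 nm.

703 nm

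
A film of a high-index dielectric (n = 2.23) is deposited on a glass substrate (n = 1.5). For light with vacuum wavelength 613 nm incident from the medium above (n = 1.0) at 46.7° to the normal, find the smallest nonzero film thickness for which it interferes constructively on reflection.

At the upper boundary (n = 1.0 to n = 2.23) the reflected ray undergoes a half-wave phase shift.
Ray reflecting at the bottom interface goes from n = 2.23 toward n = 1.5: no phase shift.
Net: one phase inversion between the two reflected rays.
For strong reflection here: 2 n t cos θ_r = (m + ½) λ.
Snell's law: 1.0 sin 46.7° = 2.23 sin θ_r → sin θ_r = 0.326, cos θ_r = 0.945.
Minimum at m = 0: t = λ / (4 n cos θ_r) = 613 / (4 × 2.23 × 0.945) = 72.7 nm.

72.7 nm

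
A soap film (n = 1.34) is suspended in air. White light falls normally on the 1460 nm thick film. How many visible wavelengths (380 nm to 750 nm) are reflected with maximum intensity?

5

At the upper boundary (n = 1.0 to n = 1.34) the reflected ray undergoes a half-wave phase shift.
At the lower boundary (n = 1.34 to n = 1.0) the reflected ray undergoes no phase shift.
The two reflections differ by half a wavelength.
With one net inversion, constructive interference in reflection requires 2 n t = (m + ½) λ.
λ = 2 n t / (m + ½) = 3913 / (m + ½) nm.
m=4: 870 nm (IR); m=5: 711 nm (visible); m=6: 602 nm (visible); m=7: 522 nm (visible); m=8: 460 nm (visible); m=9: 412 nm (visible); m=10: 373 nm (UV).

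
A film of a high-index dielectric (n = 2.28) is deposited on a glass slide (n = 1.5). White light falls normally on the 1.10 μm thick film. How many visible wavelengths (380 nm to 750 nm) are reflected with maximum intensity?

Ray reflecting at the top interface goes from n = 1.0 toward n = 2.28: a half-wave phase shift.
At the lower boundary (n = 2.28 to n = 1.5) the reflected ray undergoes no phase shift.
Exactly one π shift → a net half-wave offset.
So the condition for constructive reflection is 2 n t = (m + ½) λ.
λ = 2 n t / (m + ½) = 5016 / (m + ½) nm.
m=6: 772 nm (IR); m=7: 669 nm (visible); m=8: 590 nm (visible); m=9: 528 nm (visible); m=10: 478 nm (visible); m=11: 436 nm (visible); m=12: 401 nm (visible); m=13: 372 nm (UV).

6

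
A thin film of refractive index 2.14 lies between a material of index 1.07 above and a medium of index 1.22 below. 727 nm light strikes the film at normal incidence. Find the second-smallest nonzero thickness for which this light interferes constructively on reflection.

Ray reflecting at the top interface goes from n = 1.07 toward n = 2.14: a half-wave phase shift.
At the lower boundary (n = 2.14 to n = 1.22) the reflected ray undergoes no phase shift.
Net: one phase inversion between the two reflected rays.
For maximum reflection here: 2 n t = (m + ½) λ.
The second-smallest nonzero thickness corresponds to m = 1: t = (m + ½) λ / (2 n) = 1.50 × 727 / (2 × 2.14) = 255 nm.

255 nm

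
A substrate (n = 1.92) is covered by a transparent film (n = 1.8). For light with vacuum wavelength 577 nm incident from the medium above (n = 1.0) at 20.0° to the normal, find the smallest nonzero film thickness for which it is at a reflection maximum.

163 nm

Ray reflecting at the top interface goes from n = 1.0 toward n = 1.8: a half-wave phase shift.
Ray reflecting at the bottom interface goes from n = 1.8 toward n = 1.92: a half-wave phase shift.
Net: no relative phase inversion (both shifts match).
For strong reflection here: 2 n t cos θ_r = m λ.
Snell's law: 1.0 sin 20.0° = 1.8 sin θ_r → sin θ_r = 0.190, cos θ_r = 0.982.
Minimum nonzero at m = 1: t = λ / (2 n cos θ_r) = 577 / (2 × 1.8 × 0.982) = 163 nm.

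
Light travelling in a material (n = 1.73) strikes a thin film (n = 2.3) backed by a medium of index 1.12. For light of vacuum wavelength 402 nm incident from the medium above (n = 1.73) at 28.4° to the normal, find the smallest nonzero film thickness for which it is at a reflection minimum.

Top surface (1.73 → 2.3): reflection off a higher-index medium gives a half-wave phase shift.
Bottom surface (2.3 → 1.12): reflection off a lower-index medium gives no phase shift.
The two reflections differ by half a wavelength.
For minimum reflection here: 2 n t cos θ_r = m λ.
Snell's law: 1.73 sin 28.4° = 2.3 sin θ_r → sin θ_r = 0.358, cos θ_r = 0.934.
Minimum nonzero at m = 1: t = λ / (2 n cos θ_r) = 402 / (2 × 2.3 × 0.934) = 93.6 nm.

93.6 nm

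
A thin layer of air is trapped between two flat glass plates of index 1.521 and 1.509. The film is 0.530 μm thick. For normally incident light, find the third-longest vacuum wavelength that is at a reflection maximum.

At the upper boundary (n = 1.521 to n = 1.0) the reflected ray undergoes no phase shift.
Ray reflecting at the bottom interface goes from n = 1.0 toward n = 1.509: a half-wave phase shift.
Net: one phase inversion between the two reflected rays.
So the condition for constructive reflection is 2 n t = (m + ½) λ.
λ = 2 n t / (m + ½). The third-longest wavelength is m = 2: λ = 2 × 1.0 × 530 / 2.50 = 424 nm.

424 nm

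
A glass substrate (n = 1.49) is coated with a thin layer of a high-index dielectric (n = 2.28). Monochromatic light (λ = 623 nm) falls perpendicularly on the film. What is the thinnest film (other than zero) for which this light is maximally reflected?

68.3 nm

Ray reflecting at the top interface goes from n = 1.0 toward n = 2.28: a half-wave phase shift.
Bottom surface (2.28 → 1.49): reflection off a lower-index medium gives no phase shift.
Exactly one π shift → a net half-wave offset.
So the condition for constructive reflection is 2 n t = (m + ½) λ.
Minimum at m = 0: t = λ / (4 n) = 623 / (4 × 2.28) = 68.3 nm.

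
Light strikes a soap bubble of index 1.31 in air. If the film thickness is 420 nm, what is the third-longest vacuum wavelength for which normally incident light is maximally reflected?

440 nm

At the upper boundary (n = 1.0 to n = 1.31) the reflected ray undergoes a half-wave phase shift.
Bottom surface (1.31 → 1.0): reflection off a lower-index medium gives no phase shift.
Net: one phase inversion between the two reflected rays.
For strong reflection here: 2 n t = (m + ½) λ.
λ = 2 n t / (m + ½). The third-longest wavelength is m = 2: λ = 2 × 1.31 × 420 / 2.50 = 440 nm.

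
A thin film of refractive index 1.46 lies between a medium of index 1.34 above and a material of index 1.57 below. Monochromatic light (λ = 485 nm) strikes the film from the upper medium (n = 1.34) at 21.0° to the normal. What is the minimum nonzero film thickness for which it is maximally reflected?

176 nm

Top surface (1.34 → 1.46): reflection off a higher-index medium gives a half-wave phase shift.
Bottom surface (1.46 → 1.57): reflection off a higher-index medium gives a half-wave phase shift.
Net: no relative phase inversion (both shifts match).
For maximum reflection here: 2 n t cos θ_r = m λ.
Snell's law: 1.34 sin 21.0° = 1.46 sin θ_r → sin θ_r = 0.329, cos θ_r = 0.944.
Minimum nonzero at m = 1: t = λ / (2 n cos θ_r) = 485 / (2 × 1.46 × 0.944) = 176 nm.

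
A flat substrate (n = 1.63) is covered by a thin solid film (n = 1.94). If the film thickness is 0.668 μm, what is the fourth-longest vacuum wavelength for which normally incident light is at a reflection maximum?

741 nm

Ray reflecting at the top interface goes from n = 1.0 toward n = 1.94: a half-wave phase shift.
Bottom surface (1.94 → 1.63): reflection off a lower-index medium gives no phase shift.
The two reflections differ by half a wavelength.
With one net inversion, constructive interference in reflection requires 2 n t = (m + ½) λ.
λ = 2 n t / (m + ½). The fourth-longest wavelength is m = 3: λ = 2 × 1.94 × 668 / 3.50 = 741 nm.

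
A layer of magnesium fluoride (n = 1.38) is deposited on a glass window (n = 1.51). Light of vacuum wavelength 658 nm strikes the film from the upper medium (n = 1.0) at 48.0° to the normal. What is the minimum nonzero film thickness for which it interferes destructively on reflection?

Top surface (1.0 → 1.38): reflection off a higher-index medium gives a half-wave phase shift.
Bottom surface (1.38 → 1.51): reflection off a higher-index medium gives a half-wave phase shift.
The two reflections carry the same phase change, so no net offset.
With no net inversion, destructive interference in reflection requires 2 n t cos θ_r = (m + ½) λ.
Snell's law: 1.0 sin 48.0° = 1.38 sin θ_r → sin θ_r = 0.539, cos θ_r = 0.843.
Minimum at m = 0: t = λ / (4 n cos θ_r) = 658 / (4 × 1.38 × 0.843) = 141 nm.

141 nm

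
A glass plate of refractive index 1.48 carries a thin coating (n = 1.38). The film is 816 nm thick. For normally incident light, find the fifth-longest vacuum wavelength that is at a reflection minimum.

Ray reflecting at the top interface goes from n = 1.0 toward n = 1.38: a half-wave phase shift.
Bottom surface (1.38 → 1.48): reflection off a higher-index medium gives a half-wave phase shift.
Zero or two π shifts → no net half-wave offset.
For minimum reflection here: 2 n t = (m + ½) λ.
λ = 2 n t / (m + ½). The fifth-longest wavelength is m = 4: λ = 2 × 1.38 × 816 / 4.50 = 500 nm.

500 nm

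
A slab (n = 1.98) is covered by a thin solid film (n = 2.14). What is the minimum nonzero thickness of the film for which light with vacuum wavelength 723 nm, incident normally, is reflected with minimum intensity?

Top surface (1.0 → 2.14): reflection off a higher-index medium gives a half-wave phase shift.
Bottom surface (2.14 → 1.98): reflection off a lower-index medium gives no phase shift.
Exactly one π shift → a net half-wave offset.
For minimum reflection here: 2 n t = m λ.
Minimum nonzero at m = 1: t = λ / (2 n) = 723 / (2 × 2.14) = 169 nm.

169 nm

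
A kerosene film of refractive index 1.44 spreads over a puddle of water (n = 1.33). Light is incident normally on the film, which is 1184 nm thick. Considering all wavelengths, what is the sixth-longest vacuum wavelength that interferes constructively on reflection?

Ray reflecting at the top interface goes from n = 1.0 toward n = 1.44: a half-wave phase shift.
At the lower boundary (n = 1.44 to n = 1.33) the reflected ray undergoes no phase shift.
The two reflections differ by half a wavelength.
With one net inversion, constructive interference in reflection requires 2 n t = (m + ½) λ.
λ = 2 n t / (m + ½). The sixth-longest wavelength is m = 5: λ = 2 × 1.44 × 1184 / 5.50 = 620 nm.

620 nm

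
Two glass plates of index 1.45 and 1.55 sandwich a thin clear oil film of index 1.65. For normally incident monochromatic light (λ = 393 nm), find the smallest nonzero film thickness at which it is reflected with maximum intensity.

59.5 nm

Top surface (1.45 → 1.65): reflection off a higher-index medium gives a half-wave phase shift.
Bottom surface (1.65 → 1.55): reflection off a lower-index medium gives no phase shift.
Exactly one π shift → a net half-wave offset.
With one net inversion, constructive interference in reflection requires 2 n t = (m + ½) λ.
Minimum at m = 0: t = λ / (4 n) = 393 / (4 × 1.65) = 59.5 nm.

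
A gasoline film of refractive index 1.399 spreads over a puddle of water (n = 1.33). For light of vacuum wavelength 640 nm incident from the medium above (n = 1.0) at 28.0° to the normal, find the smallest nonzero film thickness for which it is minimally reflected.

At the upper boundary (n = 1.0 to n = 1.399) the reflected ray undergoes a half-wave phase shift.
At the lower boundary (n = 1.399 to n = 1.33) the reflected ray undergoes no phase shift.
Exactly one π shift → a net half-wave offset.
So the condition for destructive reflection is 2 n t cos θ_r = m λ.
Snell's law: 1.0 sin 28.0° = 1.399 sin θ_r → sin θ_r = 0.336, cos θ_r = 0.942.
Minimum nonzero at m = 1: t = λ / (2 n cos θ_r) = 640 / (2 × 1.399 × 0.942) = 243 nm.

243 nm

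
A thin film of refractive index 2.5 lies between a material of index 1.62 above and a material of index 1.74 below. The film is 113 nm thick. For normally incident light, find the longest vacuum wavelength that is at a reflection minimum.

Ray reflecting at the top interface goes from n = 1.62 toward n = 2.5: a half-wave phase shift.
Ray reflecting at the bottom interface goes from n = 2.5 toward n = 1.74: no phase shift.
The two reflections differ by half a wavelength.
So the condition for destructive reflection is 2 n t = m λ.
λ = 2 n t / m. The longest wavelength is m = 1: λ = 2 × 2.5 × 113 / 1.00 = 565 nm.

565 nm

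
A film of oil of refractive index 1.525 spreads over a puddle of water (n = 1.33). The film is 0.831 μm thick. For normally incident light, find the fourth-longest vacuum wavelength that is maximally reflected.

724 nm

Ray reflecting at the top interface goes from n = 1.0 toward n = 1.525: a half-wave phase shift.
Ray reflecting at the bottom interface goes from n = 1.525 toward n = 1.33: no phase shift.
Exactly one π shift → a net half-wave offset.
So the condition for constructive reflection is 2 n t = (m + ½) λ.
λ = 2 n t / (m + ½). The fourth-longest wavelength is m = 3: λ = 2 × 1.525 × 831 / 3.50 = 724 nm.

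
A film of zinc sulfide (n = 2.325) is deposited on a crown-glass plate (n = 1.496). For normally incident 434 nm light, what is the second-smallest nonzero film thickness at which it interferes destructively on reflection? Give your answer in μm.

Top surface (1.0 → 2.325): reflection off a higher-index medium gives a half-wave phase shift.
Ray reflecting at the bottom interface goes from n = 2.325 toward n = 1.496: no phase shift.
Net: one phase inversion between the two reflected rays.
With one net inversion, destructive interference in reflection requires 2 n t = m λ.
The second-smallest nonzero thickness corresponds to m = 2: t = m λ / (2 n) = 2.00 × 434 / (2 × 2.325) = 187 nm.

0.187 μm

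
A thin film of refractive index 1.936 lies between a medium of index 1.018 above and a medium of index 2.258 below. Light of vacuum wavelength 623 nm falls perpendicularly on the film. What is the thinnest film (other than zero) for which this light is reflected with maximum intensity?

161 nm

Top surface (1.018 → 1.936): reflection off a higher-index medium gives a half-wave phase shift.
Ray reflecting at the bottom interface goes from n = 1.936 toward n = 2.258: a half-wave phase shift.
Zero or two π shifts → no net half-wave offset.
With no net inversion, constructive interference in reflection requires 2 n t = m λ.
Minimum nonzero at m = 1: t = λ / (2 n) = 623 / (2 × 1.936) = 161 nm.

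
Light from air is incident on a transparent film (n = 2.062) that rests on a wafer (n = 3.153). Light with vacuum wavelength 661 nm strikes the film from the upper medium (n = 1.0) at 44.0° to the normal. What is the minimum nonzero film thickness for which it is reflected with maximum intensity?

170 nm

At the upper boundary (n = 1.0 to n = 2.062) the reflected ray undergoes a half-wave phase shift.
Ray reflecting at the bottom interface goes from n = 2.062 toward n = 3.153: a half-wave phase shift.
Zero or two π shifts → no net half-wave offset.
For bright reflection here: 2 n t cos θ_r = m λ.
Snell's law: 1.0 sin 44.0° = 2.062 sin θ_r → sin θ_r = 0.337, cos θ_r = 0.942.
Minimum nonzero at m = 1: t = λ / (2 n cos θ_r) = 661 / (2 × 2.062 × 0.942) = 170 nm.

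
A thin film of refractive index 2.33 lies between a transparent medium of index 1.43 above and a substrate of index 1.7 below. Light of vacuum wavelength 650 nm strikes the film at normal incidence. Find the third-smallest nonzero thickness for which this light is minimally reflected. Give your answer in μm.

Top surface (1.43 → 2.33): reflection off a higher-index medium gives a half-wave phase shift.
Bottom surface (2.33 → 1.7): reflection off a lower-index medium gives no phase shift.
The two reflections differ by half a wavelength.
For dark reflection here: 2 n t = m λ.
The third-smallest nonzero thickness corresponds to m = 3: t = m λ / (2 n) = 3.00 × 650 / (2 × 2.33) = 418 nm.

0.418 μm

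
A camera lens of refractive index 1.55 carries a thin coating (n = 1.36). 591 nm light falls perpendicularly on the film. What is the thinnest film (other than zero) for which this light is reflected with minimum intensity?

109 nm

Ray reflecting at the top interface goes from n = 1.0 toward n = 1.36: a half-wave phase shift.
Bottom surface (1.36 → 1.55): reflection off a higher-index medium gives a half-wave phase shift.
Zero or two π shifts → no net half-wave offset.
With no net inversion, destructive interference in reflection requires 2 n t = (m + ½) λ.
Minimum at m = 0: t = λ / (4 n) = 591 / (4 × 1.36) = 109 nm.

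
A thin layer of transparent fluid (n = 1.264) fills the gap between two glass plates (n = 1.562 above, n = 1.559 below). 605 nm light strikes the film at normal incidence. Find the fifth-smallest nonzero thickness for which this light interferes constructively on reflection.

At the upper boundary (n = 1.562 to n = 1.264) the reflected ray undergoes no phase shift.
At the lower boundary (n = 1.264 to n = 1.559) the reflected ray undergoes a half-wave phase shift.
Net: one phase inversion between the two reflected rays.
So the condition for constructive reflection is 2 n t = (m + ½) λ.
The fifth-smallest nonzero thickness corresponds to m = 4: t = (m + ½) λ / (2 n) = 4.50 × 605 / (2 × 1.264) = 1077 nm.

1077 nm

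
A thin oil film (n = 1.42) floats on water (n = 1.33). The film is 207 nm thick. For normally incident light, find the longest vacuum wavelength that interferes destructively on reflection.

588 nm

At the upper boundary (n = 1.0 to n = 1.42) the reflected ray undergoes a half-wave phase shift.
Ray reflecting at the bottom interface goes from n = 1.42 toward n = 1.33: no phase shift.
The two reflections differ by half a wavelength.
With one net inversion, destructive interference in reflection requires 2 n t = m λ.
λ = 2 n t / m. The longest wavelength is m = 1: λ = 2 × 1.42 × 207 / 1.00 = 588 nm.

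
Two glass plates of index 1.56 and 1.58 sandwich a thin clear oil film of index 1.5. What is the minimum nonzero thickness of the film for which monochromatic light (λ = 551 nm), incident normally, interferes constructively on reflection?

Top surface (1.56 → 1.5): reflection off a lower-index medium gives no phase shift.
Bottom surface (1.5 → 1.58): reflection off a higher-index medium gives a half-wave phase shift.
Net: one phase inversion between the two reflected rays.
For bright reflection here: 2 n t = (m + ½) λ.
Minimum at m = 0: t = λ / (4 n) = 551 / (4 × 1.5) = 91.8 nm.

91.8 nm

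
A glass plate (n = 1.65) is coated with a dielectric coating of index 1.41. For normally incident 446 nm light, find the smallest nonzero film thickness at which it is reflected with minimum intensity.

At the upper boundary (n = 1.0 to n = 1.41) the reflected ray undergoes a half-wave phase shift.
Bottom surface (1.41 → 1.65): reflection off a higher-index medium gives a half-wave phase shift.
The two reflections carry the same phase change, so no net offset.
For minimum reflection here: 2 n t = (m + ½) λ.
Minimum at m = 0: t = λ / (4 n) = 446 / (4 × 1.41) = 79.1 nm.

79.1 nm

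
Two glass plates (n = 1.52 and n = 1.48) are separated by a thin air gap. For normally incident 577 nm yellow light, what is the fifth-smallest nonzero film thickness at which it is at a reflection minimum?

1443 nm

At the upper boundary (n = 1.52 to n = 1.0) the reflected ray undergoes no phase shift.
At the lower boundary (n = 1.0 to n = 1.48) the reflected ray undergoes a half-wave phase shift.
Exactly one π shift → a net half-wave offset.
For dark reflection here: 2 n t = m λ.
The fifth-smallest nonzero thickness corresponds to m = 5: t = m λ / (2 n) = 5.00 × 577 / (2 × 1.0) = 1443 nm.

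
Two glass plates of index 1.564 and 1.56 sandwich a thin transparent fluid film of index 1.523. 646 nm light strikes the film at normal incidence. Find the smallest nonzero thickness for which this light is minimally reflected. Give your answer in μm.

0.212 μm

At the upper boundary (n = 1.564 to n = 1.523) the reflected ray undergoes no phase shift.
At the lower boundary (n = 1.523 to n = 1.56) the reflected ray undergoes a half-wave phase shift.
Net: one phase inversion between the two reflected rays.
For weak reflection here: 2 n t = m λ.
The smallest nonzero thickness corresponds to m = 1: t = m λ / (2 n) = 1.00 × 646 / (2 × 1.523) = 212 nm.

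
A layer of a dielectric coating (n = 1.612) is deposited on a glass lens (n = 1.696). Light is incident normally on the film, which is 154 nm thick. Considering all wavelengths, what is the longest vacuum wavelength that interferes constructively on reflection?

Top surface (1.0 → 1.612): reflection off a higher-index medium gives a half-wave phase shift.
At the lower boundary (n = 1.612 to n = 1.696) the reflected ray undergoes a half-wave phase shift.
Zero or two π shifts → no net half-wave offset.
With no net inversion, constructive interference in reflection requires 2 n t = m λ.
λ = 2 n t / m. The longest wavelength is m = 1: λ = 2 × 1.612 × 154 / 1.00 = 496 nm.

496 nm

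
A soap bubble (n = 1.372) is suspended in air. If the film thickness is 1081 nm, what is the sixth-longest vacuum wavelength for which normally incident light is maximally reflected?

Ray reflecting at the top interface goes from n = 1.0 toward n = 1.372: a half-wave phase shift.
Ray reflecting at the bottom interface goes from n = 1.372 toward n = 1.0: no phase shift.
Exactly one π shift → a net half-wave offset.
For maximum reflection here: 2 n t = (m + ½) λ.
λ = 2 n t / (m + ½). The sixth-longest wavelength is m = 5: λ = 2 × 1.372 × 1081 / 5.50 = 539 nm.

539 nm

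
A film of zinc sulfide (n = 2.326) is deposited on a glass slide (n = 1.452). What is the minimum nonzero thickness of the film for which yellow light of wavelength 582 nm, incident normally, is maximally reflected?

Top surface (1.0 → 2.326): reflection off a higher-index medium gives a half-wave phase shift.
Ray reflecting at the bottom interface goes from n = 2.326 toward n = 1.452: no phase shift.
Exactly one π shift → a net half-wave offset.
For bright reflection here: 2 n t = (m + ½) λ.
Minimum at m = 0: t = λ / (4 n) = 582 / (4 × 2.326) = 62.6 nm.

62.6 nm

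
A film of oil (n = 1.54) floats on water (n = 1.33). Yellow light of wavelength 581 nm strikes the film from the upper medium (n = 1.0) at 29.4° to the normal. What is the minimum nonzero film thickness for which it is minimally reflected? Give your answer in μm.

Ray reflecting at the top interface goes from n = 1.0 toward n = 1.54: a half-wave phase shift.
Bottom surface (1.54 → 1.33): reflection off a lower-index medium gives no phase shift.
The two reflections differ by half a wavelength.
So the condition for destructive reflection is 2 n t cos θ_r = m λ.
Snell's law: 1.0 sin 29.4° = 1.54 sin θ_r → sin θ_r = 0.319, cos θ_r = 0.948.
Minimum nonzero at m = 1: t = λ / (2 n cos θ_r) = 581 / (2 × 1.54 × 0.948) = 199 nm.

0.199 μm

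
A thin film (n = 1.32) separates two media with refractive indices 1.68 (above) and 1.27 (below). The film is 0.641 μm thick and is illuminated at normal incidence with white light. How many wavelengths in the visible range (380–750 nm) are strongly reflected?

2

At the upper boundary (n = 1.68 to n = 1.32) the reflected ray undergoes no phase shift.
Bottom surface (1.32 → 1.27): reflection off a lower-index medium gives no phase shift.
Net: no relative phase inversion (both shifts match).
So the condition for constructive reflection is 2 n t = m λ.
λ = 2 n t / m = 1692 / m nm.
m=2: 846 nm (IR); m=3: 564 nm (visible); m=4: 423 nm (visible); m=5: 338 nm (UV).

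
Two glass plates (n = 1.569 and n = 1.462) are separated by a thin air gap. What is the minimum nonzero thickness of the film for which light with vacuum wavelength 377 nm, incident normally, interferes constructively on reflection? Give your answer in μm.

0.0943 μm

Top surface (1.569 → 1.0): reflection off a lower-index medium gives no phase shift.
Ray reflecting at the bottom interface goes from n = 1.0 toward n = 1.462: a half-wave phase shift.
Net: one phase inversion between the two reflected rays.
For bright reflection here: 2 n t = (m + ½) λ.
Minimum at m = 0: t = λ / (4 n) = 377 / (4 × 1.0) = 94.3 nm.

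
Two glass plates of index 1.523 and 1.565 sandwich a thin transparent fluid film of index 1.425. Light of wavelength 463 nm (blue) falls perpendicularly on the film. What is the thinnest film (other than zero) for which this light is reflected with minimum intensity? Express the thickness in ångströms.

Ray reflecting at the top interface goes from n = 1.523 toward n = 1.425: no phase shift.
Ray reflecting at the bottom interface goes from n = 1.425 toward n = 1.565: a half-wave phase shift.
The two reflections differ by half a wavelength.
For weak reflection here: 2 n t = m λ.
Minimum nonzero at m = 1: t = λ / (2 n) = 463 / (2 × 1.425) = 162 nm.

1625 Å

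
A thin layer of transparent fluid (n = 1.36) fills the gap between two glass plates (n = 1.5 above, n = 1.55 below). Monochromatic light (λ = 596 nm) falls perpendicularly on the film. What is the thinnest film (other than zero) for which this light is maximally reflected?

Top surface (1.5 → 1.36): reflection off a lower-index medium gives no phase shift.
At the lower boundary (n = 1.36 to n = 1.55) the reflected ray undergoes a half-wave phase shift.
The two reflections differ by half a wavelength.
For maximum reflection here: 2 n t = (m + ½) λ.
Minimum at m = 0: t = λ / (4 n) = 596 / (4 × 1.36) = 110 nm.

110 nm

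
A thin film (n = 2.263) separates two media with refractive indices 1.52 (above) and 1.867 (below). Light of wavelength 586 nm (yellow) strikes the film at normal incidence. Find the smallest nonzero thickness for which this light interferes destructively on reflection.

129 nm

Ray reflecting at the top interface goes from n = 1.52 toward n = 2.263: a half-wave phase shift.
Ray reflecting at the bottom interface goes from n = 2.263 toward n = 1.867: no phase shift.
Net: one phase inversion between the two reflected rays.
With one net inversion, destructive interference in reflection requires 2 n t = m λ.
The smallest nonzero thickness corresponds to m = 1: t = m λ / (2 n) = 1.00 × 586 / (2 × 2.263) = 129 nm.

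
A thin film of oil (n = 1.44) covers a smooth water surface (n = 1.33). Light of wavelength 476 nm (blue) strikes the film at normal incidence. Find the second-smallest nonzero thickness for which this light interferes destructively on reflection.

Top surface (1.0 → 1.44): reflection off a higher-index medium gives a half-wave phase shift.
Ray reflecting at the bottom interface goes from n = 1.44 toward n = 1.33: no phase shift.
The two reflections differ by half a wavelength.
For dark reflection here: 2 n t = m λ.
The second-smallest nonzero thickness corresponds to m = 2: t = m λ / (2 n) = 2.00 × 476 / (2 × 1.44) = 331 nm.

331 nm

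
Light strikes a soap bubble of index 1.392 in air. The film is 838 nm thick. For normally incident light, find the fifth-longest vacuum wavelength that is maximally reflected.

518 nm

At the upper boundary (n = 1.0 to n = 1.392) the reflected ray undergoes a half-wave phase shift.
At the lower boundary (n = 1.392 to n = 1.0) the reflected ray undergoes no phase shift.
Net: one phase inversion between the two reflected rays.
With one net inversion, constructive interference in reflection requires 2 n t = (m + ½) λ.
λ = 2 n t / (m + ½). The fifth-longest wavelength is m = 4: λ = 2 × 1.392 × 838 / 4.50 = 518 nm.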